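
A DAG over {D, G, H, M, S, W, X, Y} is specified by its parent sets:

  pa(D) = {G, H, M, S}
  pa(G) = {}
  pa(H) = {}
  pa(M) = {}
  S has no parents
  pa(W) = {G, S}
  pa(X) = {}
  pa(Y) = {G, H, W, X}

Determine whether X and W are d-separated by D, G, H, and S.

Yes

Enumerating the 5 paths from X to W and testing each for blocking by {D, G, H, S}:
Path 1: X → Y ← H → D ← G → W
  Y is a collider here and neither Y nor any of its descendants is conditioned on, so the collider stays closed — the path is blocked at Y.
Path 2: X → Y ← H → D ← S → W
  Y is a collider here and neither Y nor any of its descendants is conditioned on, so the collider stays closed — the path is blocked at Y.
Path 3: X → Y ← G → D ← S → W
  Y is a collider here and neither Y nor any of its descendants is conditioned on, so the collider stays closed — the path is blocked at Y.
Path 4: X → Y ← G → W
  Y is a collider here and neither Y nor any of its descendants is conditioned on, so the collider stays closed — the path is blocked at Y.
Path 5: X → Y ← W
  Y is a collider here and neither Y nor any of its descendants is conditioned on, so the collider stays closed — the path is blocked at Y.
Since every path is blocked, d-separation holds.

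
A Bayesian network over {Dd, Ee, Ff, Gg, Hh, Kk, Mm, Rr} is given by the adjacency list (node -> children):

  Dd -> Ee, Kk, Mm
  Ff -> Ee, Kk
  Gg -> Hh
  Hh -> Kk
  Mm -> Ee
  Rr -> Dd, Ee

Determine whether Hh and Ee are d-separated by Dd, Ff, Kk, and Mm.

Yes

Enumerating the 4 paths from Hh to Ee and testing each for blocking by {Dd, Ff, Kk, Mm}:
  1. Hh → Kk ← Ff → Ee — Kk:collider[open]; Ff:fork[blocks] ⇒ blocked
  2. Hh → Kk ← Dd ← Rr → Ee — Kk:collider[open]; Dd:chain[blocks]; Rr:fork[open] ⇒ blocked
  3. Hh → Kk ← Dd → Ee — Kk:collider[open]; Dd:fork[blocks] ⇒ blocked
  4. Hh → Kk ← Dd → Mm → Ee — Kk:collider[open]; Dd:fork[blocks]; Mm:chain[blocks] ⇒ blocked
All paths are blocked; Hh ⊥ Ee | {Dd, Ff, Kk, Mm} holds.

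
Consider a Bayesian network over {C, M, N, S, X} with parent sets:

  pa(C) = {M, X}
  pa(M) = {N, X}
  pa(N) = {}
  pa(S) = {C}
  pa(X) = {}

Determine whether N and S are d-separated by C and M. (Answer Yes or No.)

Enumerating the 2 paths from N to S and testing each for blocking by {C, M}:
Path 1: N → M → C → S
  M is a chain here and M is conditioned on, so the path is blocked at M.
Path 2: N → M ← X → C → S
  C is a chain here and C is conditioned on, so the path is blocked at C.
Every path is blocked, so N and S are d-separated given {C, M}.

Yes — N and S are d-separated given {C, M}.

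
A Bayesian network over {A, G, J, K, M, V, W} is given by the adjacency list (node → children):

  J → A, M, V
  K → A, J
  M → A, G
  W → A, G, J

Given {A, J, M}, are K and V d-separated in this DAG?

Yes

We examine all 6 paths between K and V:
  1. K → A ← W → J → V — A:collider[open]; W:fork[open]; J:chain[blocks] ⇒ blocked
  2. K → A ← W → G ← M ← J → V — A:collider[open]; W:fork[open]; G:collider[blocks]; M:chain[blocks]; J:fork[blocks] ⇒ blocked
  3. K → A ← J → V — A:collider[open]; J:fork[blocks] ⇒ blocked
  4. K → A ← M ← J → V — A:collider[open]; M:chain[blocks]; J:fork[blocks] ⇒ blocked
  5. K → A ← M → G ← W → J → V — A:collider[open]; M:fork[blocks]; G:collider[blocks]; W:fork[open]; J:chain[blocks] ⇒ blocked
  6. K → J → V — J:chain[blocks] ⇒ blocked
Every path is blocked, so K and V are d-separated given {A, J, M}.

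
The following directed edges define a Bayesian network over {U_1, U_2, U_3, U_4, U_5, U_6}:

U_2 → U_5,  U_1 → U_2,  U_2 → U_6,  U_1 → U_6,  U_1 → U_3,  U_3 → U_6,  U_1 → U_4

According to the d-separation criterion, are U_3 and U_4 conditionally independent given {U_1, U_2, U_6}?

Yes

3 paths connect U_3 and U_4; each must be blocked for d-separation to hold:
Path 1: U_3 → U_6 ← U_2 ← U_1 → U_4
  U_2 is a chain here and U_2 is conditioned on, so the path is blocked at U_2.
Path 2: U_3 → U_6 ← U_1 → U_4
  U_1 is a fork here and U_1 is conditioned on, so the path is blocked at U_1.
Path 3: U_3 ← U_1 → U_4
  U_1 is a fork here and U_1 is conditioned on, so the path is blocked at U_1.
All paths are blocked; U_3 ⊥ U_4 | {U_1, U_2, U_6} holds.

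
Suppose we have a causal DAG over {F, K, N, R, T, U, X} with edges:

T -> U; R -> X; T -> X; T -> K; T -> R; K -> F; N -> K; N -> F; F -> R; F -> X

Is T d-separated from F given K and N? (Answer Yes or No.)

Yes — T and F are d-separated given {K, N}.

We examine all 6 paths between T and F:
  1. T → K → F — K:chain[blocks] ⇒ blocked
  2. T → K ← N → F — K:collider[open]; N:fork[blocks] ⇒ blocked
  3. T → X ← F — X:collider[blocks] ⇒ blocked
  4. T → X ← R ← F — X:collider[blocks]; R:chain[open] ⇒ blocked
  5. T → R ← F — R:collider[blocks] ⇒ blocked
  6. T → R → X ← F — R:chain[open]; X:collider[blocks] ⇒ blocked
Since every path is blocked, d-separation holds.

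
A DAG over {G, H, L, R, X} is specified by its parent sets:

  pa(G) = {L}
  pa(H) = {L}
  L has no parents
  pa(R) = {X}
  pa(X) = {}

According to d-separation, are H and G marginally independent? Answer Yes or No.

No

Only one path connects H and G:
  1. H ← L → G — L:fork[open] ⇒ active
At least one path is unblocked, so d-separation fails.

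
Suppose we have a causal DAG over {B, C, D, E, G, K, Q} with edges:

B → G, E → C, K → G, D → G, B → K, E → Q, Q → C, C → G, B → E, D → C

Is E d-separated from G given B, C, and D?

We examine all 6 paths between E and G:
  1. E → Q → C ← D → G — Q:chain[open]; C:collider[open]; D:fork[blocks] ⇒ blocked
  2. E → Q → C → G — Q:chain[open]; C:chain[blocks] ⇒ blocked
  3. E ← B → K → G — B:fork[blocks]; K:chain[open] ⇒ blocked
  4. E ← B → G — B:fork[blocks] ⇒ blocked
  5. E → C ← D → G — C:collider[open]; D:fork[blocks] ⇒ blocked
  6. E → C → G — C:chain[blocks] ⇒ blocked
Every path is blocked, so E and G are d-separated given {B, C, D}.

Yes — E and G are d-separated given {B, C, D}.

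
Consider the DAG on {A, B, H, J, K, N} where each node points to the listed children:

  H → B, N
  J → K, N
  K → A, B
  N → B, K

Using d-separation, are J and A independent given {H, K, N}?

Enumerating the 4 paths from J to A and testing each for blocking by {H, K, N}:
  1. J → N ← H → B ← K → A — N:collider[open]; H:fork[blocks]; B:collider[blocks]; K:fork[blocks] ⇒ blocked
  2. J → N → K → A — N:chain[blocks]; K:chain[blocks] ⇒ blocked
  3. J → N → B ← K → A — N:chain[blocks]; B:collider[blocks]; K:fork[blocks] ⇒ blocked
  4. J → K → A — K:chain[blocks] ⇒ blocked
Since every path is blocked, d-separation holds.

Yes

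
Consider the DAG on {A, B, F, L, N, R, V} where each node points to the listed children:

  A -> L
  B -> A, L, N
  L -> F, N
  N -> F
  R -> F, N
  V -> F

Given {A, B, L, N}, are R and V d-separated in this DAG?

Yes

5 paths connect R and V; each must be blocked for d-separation to hold:
Path 1: R → F ← V
  F is a collider here and neither F nor any of its descendants is conditioned on, so the collider stays closed — the path is blocked at F.
Path 2: R → N → F ← V
  N is a chain here and N is conditioned on, so the path is blocked at N.
Path 3: R → N ← L → F ← V
  L is a fork here and L is conditioned on, so the path is blocked at L.
Path 4: R → N ← B → L → F ← V
  B is a fork here and B is conditioned on, so the path is blocked at B.
Path 5: R → N ← B → A → L → F ← V
  B is a fork here and B is conditioned on, so the path is blocked at B.
All paths are blocked; R ⊥ V | {A, B, L, N} holds.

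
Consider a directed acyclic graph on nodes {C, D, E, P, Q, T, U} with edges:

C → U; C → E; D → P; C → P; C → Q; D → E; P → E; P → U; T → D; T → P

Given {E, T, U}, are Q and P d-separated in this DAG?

We examine all 5 paths between Q and P:
Path 1: Q ← C → E ← D ← T → P
  T is a fork here and T is conditioned on, so the path is blocked at T.
Path 2: Q ← C → E ← D → P
  C is a fork and C is not conditioned on; E is a collider and E is conditioned on, which opens it; D is a fork and D is not conditioned on — no node blocks this path, so it is active.
Path 3: Q ← C → E ← P
  C is a fork and C is not conditioned on; E is a collider and E is conditioned on, which opens it — no node blocks this path, so it is active.
Path 4: Q ← C → P
  C is a fork and C is not conditioned on — no node blocks this path, so it is active.
Path 5: Q ← C → U ← P
  C is a fork and C is not conditioned on; U is a collider and U is conditioned on, which opens it — no node blocks this path, so it is active.
At least one path is unblocked, so d-separation fails.

No — Q and P are not d-separated given {E, T, U}.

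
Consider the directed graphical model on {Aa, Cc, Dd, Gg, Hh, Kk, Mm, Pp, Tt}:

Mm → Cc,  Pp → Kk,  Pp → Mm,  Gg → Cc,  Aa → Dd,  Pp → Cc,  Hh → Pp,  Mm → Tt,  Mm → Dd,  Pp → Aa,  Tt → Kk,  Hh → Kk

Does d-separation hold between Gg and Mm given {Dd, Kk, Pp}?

Yes — Gg and Mm are d-separated given {Dd, Kk, Pp}.

We examine all 5 paths between Gg and Mm:
Path 1: Gg → Cc ← Pp → Kk ← Tt ← Mm
  Cc is a collider here and neither Cc nor any of its descendants is conditioned on, so the collider stays closed — the path is blocked at Cc.
Path 2: Gg → Cc ← Pp → Aa → Dd ← Mm
  Cc is a collider here and neither Cc nor any of its descendants is conditioned on, so the collider stays closed — the path is blocked at Cc.
Path 3: Gg → Cc ← Pp ← Hh → Kk ← Tt ← Mm
  Cc is a collider here and neither Cc nor any of its descendants is conditioned on, so the collider stays closed — the path is blocked at Cc.
Path 4: Gg → Cc ← Pp → Mm
  Cc is a collider here and neither Cc nor any of its descendants is conditioned on, so the collider stays closed — the path is blocked at Cc.
Path 5: Gg → Cc ← Mm
  Cc is a collider here and neither Cc nor any of its descendants is conditioned on, so the collider stays closed — the path is blocked at Cc.
All paths are blocked; Gg ⊥ Mm | {Dd, Kk, Pp} holds.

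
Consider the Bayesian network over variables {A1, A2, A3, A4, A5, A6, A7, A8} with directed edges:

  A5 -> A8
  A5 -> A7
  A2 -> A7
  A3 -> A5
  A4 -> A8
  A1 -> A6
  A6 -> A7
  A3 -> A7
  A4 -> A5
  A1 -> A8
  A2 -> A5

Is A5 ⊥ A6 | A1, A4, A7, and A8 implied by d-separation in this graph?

5 paths connect A5 and A6; each must be blocked for d-separation to hold:
Path 1: A5 ← A2 → A7 ← A6
  A2 is a fork and A2 is not conditioned on; A7 is a collider and A7 is conditioned on, which opens it — no node blocks this path, so it is active.
Path 2: A5 ← A3 → A7 ← A6
  A3 is a fork and A3 is not conditioned on; A7 is a collider and A7 is conditioned on, which opens it — no node blocks this path, so it is active.
Path 3: A5 ← A4 → A8 ← A1 → A6
  A4 is a fork here and A4 is conditioned on, so the path is blocked at A4.
Path 4: A5 → A7 ← A6
  A7 is a collider and A7 is conditioned on, which opens it — no node blocks this path, so it is active.
Path 5: A5 → A8 ← A1 → A6
  A1 is a fork here and A1 is conditioned on, so the path is blocked at A1.
Since the path A5 ← A2 → A7 ← A6 is active, A5 and A6 are not d-separated given {A1, A4, A7, A8}.

No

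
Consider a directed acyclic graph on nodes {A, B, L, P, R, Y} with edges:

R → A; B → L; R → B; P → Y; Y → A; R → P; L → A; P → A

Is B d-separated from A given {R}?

No — B and A are not d-separated given {R}.

4 paths connect B and A; each must be blocked for d-separation to hold:
  1. B ← R → P → A — R:fork[blocks]; P:chain[open] ⇒ blocked
  2. B ← R → P → Y → A — R:fork[blocks]; P:chain[open]; Y:chain[open] ⇒ blocked
  3. B ← R → A — R:fork[blocks] ⇒ blocked
  4. B → L → A — L:chain[open] ⇒ active
Since the path B → L → A is active, B and A are not d-separated given {R}.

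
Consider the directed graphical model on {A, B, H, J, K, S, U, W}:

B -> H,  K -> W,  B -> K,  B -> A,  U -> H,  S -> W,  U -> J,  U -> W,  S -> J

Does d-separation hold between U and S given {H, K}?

3 paths connect U and S; each must be blocked for d-separation to hold:
Path 1: U → W ← S
  W is a collider here and neither W nor any of its descendants is conditioned on, so the collider stays closed — the path is blocked at W.
Path 2: U → H ← B → K → W ← S
  K is a chain here and K is conditioned on, so the path is blocked at K.
Path 3: U → J ← S
  J is a collider here and neither J nor any of its descendants is conditioned on, so the collider stays closed — the path is blocked at J.
Since every path is blocked, d-separation holds.

Yes — U and S are d-separated given {H, K}.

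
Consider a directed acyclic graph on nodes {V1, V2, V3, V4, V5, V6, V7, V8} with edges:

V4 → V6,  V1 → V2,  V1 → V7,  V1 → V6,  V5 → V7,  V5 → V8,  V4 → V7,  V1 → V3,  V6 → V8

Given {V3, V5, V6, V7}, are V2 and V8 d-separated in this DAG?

Yes

4 paths connect V2 and V8; each must be blocked for d-separation to hold:
Path 1: V2 ← V1 → V6 ← V4 → V7 ← V5 → V8
  V5 is a fork here and V5 is conditioned on, so the path is blocked at V5.
Path 2: V2 ← V1 → V6 → V8
  V6 is a chain here and V6 is conditioned on, so the path is blocked at V6.
Path 3: V2 ← V1 → V7 ← V5 → V8
  V5 is a fork here and V5 is conditioned on, so the path is blocked at V5.
Path 4: V2 ← V1 → V7 ← V4 → V6 → V8
  V6 is a chain here and V6 is conditioned on, so the path is blocked at V6.
Since every path is blocked, d-separation holds.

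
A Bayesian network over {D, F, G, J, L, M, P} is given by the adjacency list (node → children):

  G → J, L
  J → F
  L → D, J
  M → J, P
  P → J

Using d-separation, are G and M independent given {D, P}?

Yes

4 paths connect G and M; each must be blocked for d-separation to hold:
Path 1: G → L → J ← M
  J is a collider here and neither J nor any of its descendants is conditioned on, so the collider stays closed — the path is blocked at J.
Path 2: G → L → J ← P ← M
  J is a collider here and neither J nor any of its descendants is conditioned on, so the collider stays closed — the path is blocked at J.
Path 3: G → J ← M
  J is a collider here and neither J nor any of its descendants is conditioned on, so the collider stays closed — the path is blocked at J.
Path 4: G → J ← P ← M
  J is a collider here and neither J nor any of its descendants is conditioned on, so the collider stays closed — the path is blocked at J.
All paths are blocked; G ⊥ M | {D, P} holds.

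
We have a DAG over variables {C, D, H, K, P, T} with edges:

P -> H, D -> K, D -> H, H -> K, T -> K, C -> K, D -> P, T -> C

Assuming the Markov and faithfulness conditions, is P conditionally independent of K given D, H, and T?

Yes

4 paths connect P and K; each must be blocked for d-separation to hold:
Path 1: P → H ← D → K
  D is a fork here and D is conditioned on, so the path is blocked at D.
Path 2: P → H → K
  H is a chain here and H is conditioned on, so the path is blocked at H.
Path 3: P ← D → H → K
  D is a fork here and D is conditioned on, so the path is blocked at D.
Path 4: P ← D → K
  D is a fork here and D is conditioned on, so the path is blocked at D.
Since every path is blocked, d-separation holds.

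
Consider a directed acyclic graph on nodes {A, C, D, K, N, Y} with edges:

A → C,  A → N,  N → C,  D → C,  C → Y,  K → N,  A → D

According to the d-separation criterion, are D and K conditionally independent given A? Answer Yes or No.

4 paths connect D and K; each must be blocked for d-separation to hold:
Path 1: D ← A → C ← N ← K
  A is a fork here and A is conditioned on, so the path is blocked at A.
Path 2: D ← A → N ← K
  A is a fork here and A is conditioned on, so the path is blocked at A.
Path 3: D → C ← A → N ← K
  C is a collider here and neither C nor any of its descendants is conditioned on, so the collider stays closed — the path is blocked at C.
Path 4: D → C ← N ← K
  C is a collider here and neither C nor any of its descendants is conditioned on, so the collider stays closed — the path is blocked at C.
Since every path is blocked, d-separation holds.

Yes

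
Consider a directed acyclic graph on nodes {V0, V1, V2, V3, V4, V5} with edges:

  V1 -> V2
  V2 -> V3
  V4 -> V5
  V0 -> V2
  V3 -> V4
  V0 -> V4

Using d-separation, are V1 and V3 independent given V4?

There are 2 undirected paths between V1 and V3; checking each against the conditioning set {V4}:
Path 1: V1 → V2 → V3
  V2 is a chain and V2 is not conditioned on — no node blocks this path, so it is active.
Path 2: V1 → V2 ← V0 → V4 ← V3
  V2 is a collider and its descendant V4 is conditioned on, which opens it; V0 is a fork and V0 is not conditioned on; V4 is a collider and V4 is conditioned on, which opens it — no node blocks this path, so it is active.
Since the path V1 → V2 → V3 is active, V1 and V3 are not d-separated given {V4}.

No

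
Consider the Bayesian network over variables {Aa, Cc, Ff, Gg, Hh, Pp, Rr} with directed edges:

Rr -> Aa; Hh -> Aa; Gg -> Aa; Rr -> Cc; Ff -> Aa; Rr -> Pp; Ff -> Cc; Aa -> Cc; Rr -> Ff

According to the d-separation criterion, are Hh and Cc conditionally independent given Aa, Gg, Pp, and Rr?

No

There are 5 undirected paths between Hh and Cc; checking each against the conditioning set {Aa, Gg, Pp, Rr}:
Path 1: Hh → Aa ← Rr → Ff → Cc
  Rr is a fork here and Rr is conditioned on, so the path is blocked at Rr.
Path 2: Hh → Aa ← Rr → Cc
  Rr is a fork here and Rr is conditioned on, so the path is blocked at Rr.
Path 3: Hh → Aa ← Ff ← Rr → Cc
  Rr is a fork here and Rr is conditioned on, so the path is blocked at Rr.
Path 4: Hh → Aa ← Ff → Cc
  Aa is a collider and Aa is conditioned on, which opens it; Ff is a fork and Ff is not conditioned on — no node blocks this path, so it is active.
Path 5: Hh → Aa → Cc
  Aa is a chain here and Aa is conditioned on, so the path is blocked at Aa.
At least one path is unblocked, so d-separation fails.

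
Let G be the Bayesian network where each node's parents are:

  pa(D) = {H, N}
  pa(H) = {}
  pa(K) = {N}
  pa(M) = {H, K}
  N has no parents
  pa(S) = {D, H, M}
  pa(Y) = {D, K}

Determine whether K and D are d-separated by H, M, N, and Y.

There are 6 undirected paths between K and D; checking each against the conditioning set {H, M, N, Y}:
  1. K → Y ← D — Y:collider[open] ⇒ active
  2. K ← N → D — N:fork[blocks] ⇒ blocked
  3. K → M → S ← D — M:chain[blocks]; S:collider[blocks] ⇒ blocked
  4. K → M → S ← H → D — M:chain[blocks]; S:collider[blocks]; H:fork[blocks] ⇒ blocked
  5. K → M ← H → S ← D — M:collider[open]; H:fork[blocks]; S:collider[blocks] ⇒ blocked
  6. K → M ← H → D — M:collider[open]; H:fork[blocks] ⇒ blocked
At least one path is unblocked, so d-separation fails.

No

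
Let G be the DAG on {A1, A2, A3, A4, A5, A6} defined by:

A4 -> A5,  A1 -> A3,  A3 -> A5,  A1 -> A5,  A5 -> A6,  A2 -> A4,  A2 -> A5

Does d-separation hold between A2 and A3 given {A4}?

Yes — A2 and A3 are d-separated given {A4}.

There are 4 undirected paths between A2 and A3; checking each against the conditioning set {A4}:
  1. A2 → A5 ← A3 — A5:collider[blocks] ⇒ blocked
  2. A2 → A5 ← A1 → A3 — A5:collider[blocks]; A1:fork[open] ⇒ blocked
  3. A2 → A4 → A5 ← A3 — A4:chain[blocks]; A5:collider[blocks] ⇒ blocked
  4. A2 → A4 → A5 ← A1 → A3 — A4:chain[blocks]; A5:collider[blocks]; A1:fork[open] ⇒ blocked
Every path is blocked, so A2 and A3 are d-separated given {A4}.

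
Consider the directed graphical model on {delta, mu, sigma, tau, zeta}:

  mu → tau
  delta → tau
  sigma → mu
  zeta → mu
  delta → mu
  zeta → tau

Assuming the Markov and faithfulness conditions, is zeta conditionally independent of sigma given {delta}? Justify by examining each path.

Yes — zeta and sigma are d-separated given {delta}.

Enumerating the 3 paths from zeta to sigma and testing each for blocking by {delta}:
Path 1: zeta → mu ← sigma
  mu is a collider here and neither mu nor any of its descendants is conditioned on, so the collider stays closed — the path is blocked at mu.
Path 2: zeta → tau ← mu ← sigma
  tau is a collider here and neither tau nor any of its descendants is conditioned on, so the collider stays closed — the path is blocked at tau.
Path 3: zeta → tau ← delta → mu ← sigma
  tau is a collider here and neither tau nor any of its descendants is conditioned on, so the collider stays closed — the path is blocked at tau.
Every path is blocked, so zeta and sigma are d-separated given {delta}.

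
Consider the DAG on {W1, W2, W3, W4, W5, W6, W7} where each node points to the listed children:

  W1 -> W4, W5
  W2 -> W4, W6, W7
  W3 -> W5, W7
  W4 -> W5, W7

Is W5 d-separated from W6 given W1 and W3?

6 paths connect W5 and W6; each must be blocked for d-separation to hold:
Path 1: W5 ← W4 → W7 ← W2 → W6
  W7 is a collider here and neither W7 nor any of its descendants is conditioned on, so the collider stays closed — the path is blocked at W7.
Path 2: W5 ← W4 ← W2 → W6
  W4 is a chain and W4 is not conditioned on; W2 is a fork and W2 is not conditioned on — no node blocks this path, so it is active.
Path 3: W5 ← W1 → W4 → W7 ← W2 → W6
  W1 is a fork here and W1 is conditioned on, so the path is blocked at W1.
Path 4: W5 ← W1 → W4 ← W2 → W6
  W1 is a fork here and W1 is conditioned on, so the path is blocked at W1.
Path 5: W5 ← W3 → W7 ← W4 ← W2 → W6
  W3 is a fork here and W3 is conditioned on, so the path is blocked at W3.
Path 6: W5 ← W3 → W7 ← W2 → W6
  W3 is a fork here and W3 is conditioned on, so the path is blocked at W3.
Because an active path exists, W5 and W6 are not d-separated.

No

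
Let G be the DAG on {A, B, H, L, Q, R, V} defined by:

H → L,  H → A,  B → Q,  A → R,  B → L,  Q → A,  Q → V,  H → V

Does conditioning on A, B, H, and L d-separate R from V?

Yes — R and V are d-separated given {A, B, H, L}.

There are 4 undirected paths between R and V; checking each against the conditioning set {A, B, H, L}:
Path 1: R ← A ← Q ← B → L ← H → V
  A is a chain here and A is conditioned on, so the path is blocked at A.
Path 2: R ← A ← Q → V
  A is a chain here and A is conditioned on, so the path is blocked at A.
Path 3: R ← A ← H → L ← B → Q → V
  A is a chain here and A is conditioned on, so the path is blocked at A.
Path 4: R ← A ← H → V
  A is a chain here and A is conditioned on, so the path is blocked at A.
All paths are blocked; R ⊥ V | {A, B, H, L} holds.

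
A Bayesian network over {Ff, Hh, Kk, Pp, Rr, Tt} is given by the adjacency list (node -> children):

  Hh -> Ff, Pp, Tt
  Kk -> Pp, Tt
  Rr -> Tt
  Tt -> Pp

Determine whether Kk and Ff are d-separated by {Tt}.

There are 4 undirected paths between Kk and Ff; checking each against the conditioning set {Tt}:
Path 1: Kk → Pp ← Tt ← Hh → Ff
  Pp is a collider here and neither Pp nor any of its descendants is conditioned on, so the collider stays closed — the path is blocked at Pp.
Path 2: Kk → Pp ← Hh → Ff
  Pp is a collider here and neither Pp nor any of its descendants is conditioned on, so the collider stays closed — the path is blocked at Pp.
Path 3: Kk → Tt → Pp ← Hh → Ff
  Tt is a chain here and Tt is conditioned on, so the path is blocked at Tt.
Path 4: Kk → Tt ← Hh → Ff
  Tt is a collider and Tt is conditioned on, which opens it; Hh is a fork and Hh is not conditioned on — no node blocks this path, so it is active.
At least one path is unblocked, so d-separation fails.

No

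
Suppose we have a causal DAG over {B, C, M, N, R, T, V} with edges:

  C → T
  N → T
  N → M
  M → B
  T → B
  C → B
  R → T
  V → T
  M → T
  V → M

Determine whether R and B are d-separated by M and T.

Enumerating the 5 paths from R to B and testing each for blocking by {M, T}:
Path 1: R → T ← N → M → B
  M is a chain here and M is conditioned on, so the path is blocked at M.
Path 2: R → T ← C → B
  T is a collider and T is conditioned on, which opens it; C is a fork and C is not conditioned on — no node blocks this path, so it is active.
Path 3: R → T → B
  T is a chain here and T is conditioned on, so the path is blocked at T.
Path 4: R → T ← V → M → B
  M is a chain here and M is conditioned on, so the path is blocked at M.
Path 5: R → T ← M → B
  M is a fork here and M is conditioned on, so the path is blocked at M.
At least one path is unblocked, so d-separation fails.

No — R and B are not d-separated given {M, T}.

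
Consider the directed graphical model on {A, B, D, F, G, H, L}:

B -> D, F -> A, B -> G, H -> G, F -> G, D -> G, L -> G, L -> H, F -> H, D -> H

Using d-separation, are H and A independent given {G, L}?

No

There are 5 undirected paths between H and A; checking each against the conditioning set {G, L}:
Path 1: H ← D → G ← F → A
  D is a fork and D is not conditioned on; G is a collider and G is conditioned on, which opens it; F is a fork and F is not conditioned on — no node blocks this path, so it is active.
Path 2: H ← D ← B → G ← F → A
  D is a chain and D is not conditioned on; B is a fork and B is not conditioned on; G is a collider and G is conditioned on, which opens it; F is a fork and F is not conditioned on — no node blocks this path, so it is active.
Path 3: H → G ← F → A
  G is a collider and G is conditioned on, which opens it; F is a fork and F is not conditioned on — no node blocks this path, so it is active.
Path 4: H ← L → G ← F → A
  L is a fork here and L is conditioned on, so the path is blocked at L.
Path 5: H ← F → A
  F is a fork and F is not conditioned on — no node blocks this path, so it is active.
Since the path H ← D → G ← F → A is active, H and A are not d-separated given {G, L}.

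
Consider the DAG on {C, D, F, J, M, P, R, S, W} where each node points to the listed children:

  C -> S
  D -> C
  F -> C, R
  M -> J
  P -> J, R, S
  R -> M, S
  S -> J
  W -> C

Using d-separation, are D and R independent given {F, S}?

We examine all 6 paths between D and R:
Path 1: D → C ← F → R
  F is a fork here and F is conditioned on, so the path is blocked at F.
Path 2: D → C → S → J ← M ← R
  S is a chain here and S is conditioned on, so the path is blocked at S.
Path 3: D → C → S → J ← P → R
  S is a chain here and S is conditioned on, so the path is blocked at S.
Path 4: D → C → S ← P → J ← M ← R
  J is a collider here and neither J nor any of its descendants is conditioned on, so the collider stays closed — the path is blocked at J.
Path 5: D → C → S ← P → R
  C is a chain and C is not conditioned on; S is a collider and S is conditioned on, which opens it; P is a fork and P is not conditioned on — no node blocks this path, so it is active.
Path 6: D → C → S ← R
  C is a chain and C is not conditioned on; S is a collider and S is conditioned on, which opens it — no node blocks this path, so it is active.
At least one path is unblocked, so d-separation fails.

No — D and R are not d-separated given {F, S}.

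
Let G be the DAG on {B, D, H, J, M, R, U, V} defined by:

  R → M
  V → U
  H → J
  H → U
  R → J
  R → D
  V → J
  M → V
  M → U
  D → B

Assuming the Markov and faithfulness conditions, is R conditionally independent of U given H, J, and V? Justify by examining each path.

We examine all 6 paths between R and U:
Path 1: R → M → U
  M is a chain and M is not conditioned on — no node blocks this path, so it is active.
Path 2: R → M → V → U
  V is a chain here and V is conditioned on, so the path is blocked at V.
Path 3: R → M → V → J ← H → U
  V is a chain here and V is conditioned on, so the path is blocked at V.
Path 4: R → J ← H → U
  H is a fork here and H is conditioned on, so the path is blocked at H.
Path 5: R → J ← V → U
  V is a fork here and V is conditioned on, so the path is blocked at V.
Path 6: R → J ← V ← M → U
  V is a chain here and V is conditioned on, so the path is blocked at V.
At least one path is unblocked, so d-separation fails.

No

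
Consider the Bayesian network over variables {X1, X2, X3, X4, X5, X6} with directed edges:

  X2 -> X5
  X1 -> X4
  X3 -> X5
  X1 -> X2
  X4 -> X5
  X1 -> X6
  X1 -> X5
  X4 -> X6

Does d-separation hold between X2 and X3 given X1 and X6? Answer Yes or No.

Yes — X2 and X3 are d-separated given {X1, X6}.

Enumerating the 4 paths from X2 to X3 and testing each for blocking by {X1, X6}:
Path 1: X2 ← X1 → X4 → X5 ← X3
  X1 is a fork here and X1 is conditioned on, so the path is blocked at X1.
Path 2: X2 ← X1 → X6 ← X4 → X5 ← X3
  X1 is a fork here and X1 is conditioned on, so the path is blocked at X1.
Path 3: X2 ← X1 → X5 ← X3
  X1 is a fork here and X1 is conditioned on, so the path is blocked at X1.
Path 4: X2 → X5 ← X3
  X5 is a collider here and neither X5 nor any of its descendants is conditioned on, so the collider stays closed — the path is blocked at X5.
All paths are blocked; X2 ⊥ X3 | {X1, X6} holds.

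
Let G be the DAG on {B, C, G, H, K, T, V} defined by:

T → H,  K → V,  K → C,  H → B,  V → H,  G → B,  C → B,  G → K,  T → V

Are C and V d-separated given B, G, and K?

No

We examine all 6 paths between C and V:
Path 1: C → B ← H ← T → V
  B is a collider and B is conditioned on, which opens it; H is a chain and H is not conditioned on; T is a fork and T is not conditioned on — no node blocks this path, so it is active.
Path 2: C → B ← H ← V
  B is a collider and B is conditioned on, which opens it; H is a chain and H is not conditioned on — no node blocks this path, so it is active.
Path 3: C → B ← G → K → V
  G is a fork here and G is conditioned on, so the path is blocked at G.
Path 4: C ← K → V
  K is a fork here and K is conditioned on, so the path is blocked at K.
Path 5: C ← K ← G → B ← H ← T → V
  K is a chain here and K is conditioned on, so the path is blocked at K.
Path 6: C ← K ← G → B ← H ← V
  K is a chain here and K is conditioned on, so the path is blocked at K.
Because an active path exists, C and V are not d-separated.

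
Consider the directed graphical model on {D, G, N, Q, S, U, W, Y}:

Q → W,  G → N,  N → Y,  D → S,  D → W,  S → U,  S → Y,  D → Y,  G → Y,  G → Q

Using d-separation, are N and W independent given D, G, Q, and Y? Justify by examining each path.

There are 6 undirected paths between N and W; checking each against the conditioning set {D, G, Q, Y}:
Path 1: N → Y ← D → W
  D is a fork here and D is conditioned on, so the path is blocked at D.
Path 2: N → Y ← S ← D → W
  D is a fork here and D is conditioned on, so the path is blocked at D.
Path 3: N → Y ← G → Q → W
  G is a fork here and G is conditioned on, so the path is blocked at G.
Path 4: N ← G → Y ← D → W
  G is a fork here and G is conditioned on, so the path is blocked at G.
Path 5: N ← G → Y ← S ← D → W
  G is a fork here and G is conditioned on, so the path is blocked at G.
Path 6: N ← G → Q → W
  G is a fork here and G is conditioned on, so the path is blocked at G.
Since every path is blocked, d-separation holds.

Yes — N and W are d-separated given {D, G, Q, Y}.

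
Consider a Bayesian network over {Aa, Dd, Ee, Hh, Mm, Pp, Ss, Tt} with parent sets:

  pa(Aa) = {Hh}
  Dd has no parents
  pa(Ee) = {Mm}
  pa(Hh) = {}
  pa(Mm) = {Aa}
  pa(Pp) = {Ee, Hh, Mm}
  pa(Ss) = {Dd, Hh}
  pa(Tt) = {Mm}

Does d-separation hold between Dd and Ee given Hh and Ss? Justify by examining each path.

Yes

Enumerating the 4 paths from Dd to Ee and testing each for blocking by {Hh, Ss}:
  1. Dd → Ss ← Hh → Pp ← Mm → Ee — Ss:collider[open]; Hh:fork[blocks]; Pp:collider[blocks]; Mm:fork[open] ⇒ blocked
  2. Dd → Ss ← Hh → Pp ← Ee — Ss:collider[open]; Hh:fork[blocks]; Pp:collider[blocks] ⇒ blocked
  3. Dd → Ss ← Hh → Aa → Mm → Pp ← Ee — Ss:collider[open]; Hh:fork[blocks]; Aa:chain[open]; Mm:chain[open]; Pp:collider[blocks] ⇒ blocked
  4. Dd → Ss ← Hh → Aa → Mm → Ee — Ss:collider[open]; Hh:fork[blocks]; Aa:chain[open]; Mm:chain[open] ⇒ blocked
Every path is blocked, so Dd and Ee are d-separated given {Hh, Ss}.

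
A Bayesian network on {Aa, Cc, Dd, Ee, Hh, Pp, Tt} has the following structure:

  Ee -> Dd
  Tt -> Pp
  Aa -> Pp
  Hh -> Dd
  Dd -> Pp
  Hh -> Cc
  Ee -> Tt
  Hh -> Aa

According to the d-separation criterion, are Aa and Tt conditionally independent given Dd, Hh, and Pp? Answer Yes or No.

We examine all 4 paths between Aa and Tt:
  1. Aa → Pp ← Dd ← Ee → Tt — Pp:collider[open]; Dd:chain[blocks]; Ee:fork[open] ⇒ blocked
  2. Aa → Pp ← Tt — Pp:collider[open] ⇒ active
  3. Aa ← Hh → Dd → Pp ← Tt — Hh:fork[blocks]; Dd:chain[blocks]; Pp:collider[open] ⇒ blocked
  4. Aa ← Hh → Dd ← Ee → Tt — Hh:fork[blocks]; Dd:collider[open]; Ee:fork[open] ⇒ blocked
At least one path is unblocked, so d-separation fails.

No — Aa and Tt are not d-separated given {Dd, Hh, Pp}.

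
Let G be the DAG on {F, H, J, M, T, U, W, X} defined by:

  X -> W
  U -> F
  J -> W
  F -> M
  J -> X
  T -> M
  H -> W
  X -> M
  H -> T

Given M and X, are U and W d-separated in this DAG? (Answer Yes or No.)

3 paths connect U and W; each must be blocked for d-separation to hold:
Path 1: U → F → M ← T ← H → W
  F is a chain and F is not conditioned on; M is a collider and M is conditioned on, which opens it; T is a chain and T is not conditioned on; H is a fork and H is not conditioned on — no node blocks this path, so it is active.
Path 2: U → F → M ← X → W
  X is a fork here and X is conditioned on, so the path is blocked at X.
Path 3: U → F → M ← X ← J → W
  X is a chain here and X is conditioned on, so the path is blocked at X.
Because an active path exists, U and W are not d-separated.

No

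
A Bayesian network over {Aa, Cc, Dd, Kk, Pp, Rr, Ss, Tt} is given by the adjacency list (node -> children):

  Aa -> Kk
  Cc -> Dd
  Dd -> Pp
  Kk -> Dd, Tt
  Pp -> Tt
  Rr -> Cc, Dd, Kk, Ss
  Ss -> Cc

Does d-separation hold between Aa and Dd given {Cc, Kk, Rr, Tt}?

There are 5 undirected paths between Aa and Dd; checking each against the conditioning set {Cc, Kk, Rr, Tt}:
Path 1: Aa → Kk → Dd
  Kk is a chain here and Kk is conditioned on, so the path is blocked at Kk.
Path 2: Aa → Kk ← Rr → Dd
  Rr is a fork here and Rr is conditioned on, so the path is blocked at Rr.
Path 3: Aa → Kk ← Rr → Cc → Dd
  Rr is a fork here and Rr is conditioned on, so the path is blocked at Rr.
Path 4: Aa → Kk ← Rr → Ss → Cc → Dd
  Rr is a fork here and Rr is conditioned on, so the path is blocked at Rr.
Path 5: Aa → Kk → Tt ← Pp ← Dd
  Kk is a chain here and Kk is conditioned on, so the path is blocked at Kk.
Since every path is blocked, d-separation holds.

Yes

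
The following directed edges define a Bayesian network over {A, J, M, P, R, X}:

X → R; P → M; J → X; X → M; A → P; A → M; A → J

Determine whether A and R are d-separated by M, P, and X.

We examine all 3 paths between A and R:
  1. A → P → M ← X → R — P:chain[blocks]; M:collider[open]; X:fork[blocks] ⇒ blocked
  2. A → J → X → R — J:chain[open]; X:chain[blocks] ⇒ blocked
  3. A → M ← X → R — M:collider[open]; X:fork[blocks] ⇒ blocked
Every path is blocked, so A and R are d-separated given {M, P, X}.

Yes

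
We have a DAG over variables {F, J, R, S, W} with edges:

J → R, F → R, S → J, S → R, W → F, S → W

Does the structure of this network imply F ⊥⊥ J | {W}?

Yes

We examine all 4 paths between F and J:
Path 1: F → R ← S → J
  R is a collider here and neither R nor any of its descendants is conditioned on, so the collider stays closed — the path is blocked at R.
Path 2: F → R ← J
  R is a collider here and neither R nor any of its descendants is conditioned on, so the collider stays closed — the path is blocked at R.
Path 3: F ← W ← S → R ← J
  W is a chain here and W is conditioned on, so the path is blocked at W.
Path 4: F ← W ← S → J
  W is a chain here and W is conditioned on, so the path is blocked at W.
Every path is blocked, so F and J are d-separated given {W}.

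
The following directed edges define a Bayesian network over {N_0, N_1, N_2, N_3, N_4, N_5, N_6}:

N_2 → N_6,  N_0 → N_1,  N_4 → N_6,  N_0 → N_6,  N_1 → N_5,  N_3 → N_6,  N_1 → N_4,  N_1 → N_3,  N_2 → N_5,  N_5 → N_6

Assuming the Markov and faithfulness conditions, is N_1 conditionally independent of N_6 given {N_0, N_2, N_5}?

There are 5 undirected paths between N_1 and N_6; checking each against the conditioning set {N_0, N_2, N_5}:
  1. N_1 → N_5 → N_6 — N_5:chain[blocks] ⇒ blocked
  2. N_1 → N_5 ← N_2 → N_6 — N_5:collider[open]; N_2:fork[blocks] ⇒ blocked
  3. N_1 ← N_0 → N_6 — N_0:fork[blocks] ⇒ blocked
  4. N_1 → N_3 → N_6 — N_3:chain[open] ⇒ active
  5. N_1 → N_4 → N_6 — N_4:chain[open] ⇒ active
Since the path N_1 → N_3 → N_6 is active, N_1 and N_6 are not d-separated given {N_0, N_2, N_5}.

No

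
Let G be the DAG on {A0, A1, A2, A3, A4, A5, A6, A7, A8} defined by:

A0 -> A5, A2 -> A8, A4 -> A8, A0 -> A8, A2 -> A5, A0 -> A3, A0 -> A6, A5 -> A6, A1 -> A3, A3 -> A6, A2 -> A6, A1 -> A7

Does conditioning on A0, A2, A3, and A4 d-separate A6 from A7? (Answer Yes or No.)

Yes — A6 and A7 are d-separated given {A0, A2, A3, A4}.

We examine all 6 paths between A6 and A7:
Path 1: A6 ← A2 → A5 ← A0 → A3 ← A1 → A7
  A2 is a fork here and A2 is conditioned on, so the path is blocked at A2.
Path 2: A6 ← A2 → A8 ← A0 → A3 ← A1 → A7
  A2 is a fork here and A2 is conditioned on, so the path is blocked at A2.
Path 3: A6 ← A5 ← A2 → A8 ← A0 → A3 ← A1 → A7
  A2 is a fork here and A2 is conditioned on, so the path is blocked at A2.
Path 4: A6 ← A5 ← A0 → A3 ← A1 → A7
  A0 is a fork here and A0 is conditioned on, so the path is blocked at A0.
Path 5: A6 ← A0 → A3 ← A1 → A7
  A0 is a fork here and A0 is conditioned on, so the path is blocked at A0.
Path 6: A6 ← A3 ← A1 → A7
  A3 is a chain here and A3 is conditioned on, so the path is blocked at A3.
Since every path is blocked, d-separation holds.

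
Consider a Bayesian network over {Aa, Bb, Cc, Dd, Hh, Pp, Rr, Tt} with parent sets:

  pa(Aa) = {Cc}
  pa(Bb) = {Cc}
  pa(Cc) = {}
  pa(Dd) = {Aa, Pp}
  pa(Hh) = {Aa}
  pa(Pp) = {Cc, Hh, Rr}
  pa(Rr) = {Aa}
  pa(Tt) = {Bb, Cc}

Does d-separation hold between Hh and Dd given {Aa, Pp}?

Enumerating the 6 paths from Hh to Dd and testing each for blocking by {Aa, Pp}:
Path 1: Hh → Pp ← Rr ← Aa → Dd
  Aa is a fork here and Aa is conditioned on, so the path is blocked at Aa.
Path 2: Hh → Pp ← Cc → Aa → Dd
  Aa is a chain here and Aa is conditioned on, so the path is blocked at Aa.
Path 3: Hh → Pp → Dd
  Pp is a chain here and Pp is conditioned on, so the path is blocked at Pp.
Path 4: Hh ← Aa → Rr → Pp → Dd
  Aa is a fork here and Aa is conditioned on, so the path is blocked at Aa.
Path 5: Hh ← Aa ← Cc → Pp → Dd
  Aa is a chain here and Aa is conditioned on, so the path is blocked at Aa.
Path 6: Hh ← Aa → Dd
  Aa is a fork here and Aa is conditioned on, so the path is blocked at Aa.
Since every path is blocked, d-separation holds.

Yes — Hh and Dd are d-separated given {Aa, Pp}.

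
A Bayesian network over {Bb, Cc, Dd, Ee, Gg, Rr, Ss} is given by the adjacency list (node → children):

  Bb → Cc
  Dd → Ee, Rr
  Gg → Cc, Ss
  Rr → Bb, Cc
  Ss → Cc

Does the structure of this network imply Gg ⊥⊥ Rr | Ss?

Yes

4 paths connect Gg and Rr; each must be blocked for d-separation to hold:
Path 1: Gg → Ss → Cc ← Rr
  Ss is a chain here and Ss is conditioned on, so the path is blocked at Ss.
Path 2: Gg → Ss → Cc ← Bb ← Rr
  Ss is a chain here and Ss is conditioned on, so the path is blocked at Ss.
Path 3: Gg → Cc ← Rr
  Cc is a collider here and neither Cc nor any of its descendants is conditioned on, so the collider stays closed — the path is blocked at Cc.
Path 4: Gg → Cc ← Bb ← Rr
  Cc is a collider here and neither Cc nor any of its descendants is conditioned on, so the collider stays closed — the path is blocked at Cc.
Every path is blocked, so Gg and Rr are d-separated given {Ss}.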